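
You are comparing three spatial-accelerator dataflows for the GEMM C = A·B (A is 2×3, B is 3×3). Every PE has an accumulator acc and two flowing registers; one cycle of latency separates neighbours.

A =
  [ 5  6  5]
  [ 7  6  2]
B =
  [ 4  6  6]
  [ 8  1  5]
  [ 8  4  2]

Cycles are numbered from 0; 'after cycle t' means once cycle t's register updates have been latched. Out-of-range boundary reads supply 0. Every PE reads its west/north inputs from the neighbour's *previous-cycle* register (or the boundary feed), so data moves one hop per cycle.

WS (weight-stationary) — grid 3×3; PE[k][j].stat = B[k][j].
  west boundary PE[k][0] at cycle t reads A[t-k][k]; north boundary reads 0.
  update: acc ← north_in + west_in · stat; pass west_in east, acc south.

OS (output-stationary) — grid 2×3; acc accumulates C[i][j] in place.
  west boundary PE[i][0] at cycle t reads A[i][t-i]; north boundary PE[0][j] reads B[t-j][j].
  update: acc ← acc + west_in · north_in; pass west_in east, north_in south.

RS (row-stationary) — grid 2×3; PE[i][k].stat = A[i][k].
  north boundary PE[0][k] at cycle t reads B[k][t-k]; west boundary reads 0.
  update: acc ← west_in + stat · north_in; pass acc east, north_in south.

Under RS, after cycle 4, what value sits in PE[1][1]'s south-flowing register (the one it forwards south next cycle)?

RS 2×3: PE[1][1] cycle-by-cycle (with neighbour feeds):
  step 0 · PE0,1: acc=0; fwd→0 fwd↓0
  step 0 · PE1,0: acc=0; fwd→0 fwd↓0
  step 0 · PE1,1: acc=0; fwd→0 fwd↓0
  step 1 · PE0,1: acc=68; fwd→68 fwd↓8
  step 1 · PE1,0: acc=28; fwd→28 fwd↓4
  step 1 · PE1,1: acc=0; fwd→0 fwd↓0
  step 2 · PE0,1: acc=36; fwd→36 fwd↓1
  step 2 · PE1,0: acc=42; fwd→42 fwd↓6
  step 2 · PE1,1: acc=76; fwd→76 fwd↓8
  step 3 · PE0,1: acc=60; fwd→60 fwd↓5
  step 3 · PE1,0: acc=42; fwd→42 fwd↓6
  step 3 · PE1,1: acc=48; fwd→48 fwd↓1
  step 4 · PE0,1: acc=0; fwd→0 fwd↓0
  step 4 · PE1,0: acc=0; fwd→0 fwd↓0
  step 4 · PE1,1: acc=72; fwd→72 fwd↓5

register = 5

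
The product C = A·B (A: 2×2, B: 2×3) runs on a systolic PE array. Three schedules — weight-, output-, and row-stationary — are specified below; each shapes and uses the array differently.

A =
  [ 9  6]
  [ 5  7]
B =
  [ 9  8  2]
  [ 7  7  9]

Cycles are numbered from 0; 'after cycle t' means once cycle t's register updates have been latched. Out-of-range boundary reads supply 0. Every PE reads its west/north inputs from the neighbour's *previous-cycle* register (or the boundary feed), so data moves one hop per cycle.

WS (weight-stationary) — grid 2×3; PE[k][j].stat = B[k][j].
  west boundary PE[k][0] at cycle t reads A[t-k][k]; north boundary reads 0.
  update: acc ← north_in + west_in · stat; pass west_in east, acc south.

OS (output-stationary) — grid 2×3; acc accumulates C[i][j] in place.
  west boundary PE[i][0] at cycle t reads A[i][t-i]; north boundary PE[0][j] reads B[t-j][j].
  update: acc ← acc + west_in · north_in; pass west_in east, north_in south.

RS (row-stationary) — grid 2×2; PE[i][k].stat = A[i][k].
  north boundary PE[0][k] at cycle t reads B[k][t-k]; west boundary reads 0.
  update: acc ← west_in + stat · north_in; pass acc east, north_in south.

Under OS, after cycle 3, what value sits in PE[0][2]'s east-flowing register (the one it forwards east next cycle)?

OS on a 2×3 grid — tracing PE[0][2] and its feeders:
  t=0 PE[0][1]: acc=0 h=0 v=0
  t=0 PE[0][2]: acc=0 h=0 v=0
  t=1 PE[0][1]: acc=72 h=9 v=8
  t=1 PE[0][2]: acc=0 h=0 v=0
  t=2 PE[0][1]: acc=114 h=6 v=7
  t=2 PE[0][2]: acc=18 h=9 v=2
  t=3 PE[0][1]: acc=114 h=0 v=0
  t=3 PE[0][2]: acc=72 h=6 v=9

register = 6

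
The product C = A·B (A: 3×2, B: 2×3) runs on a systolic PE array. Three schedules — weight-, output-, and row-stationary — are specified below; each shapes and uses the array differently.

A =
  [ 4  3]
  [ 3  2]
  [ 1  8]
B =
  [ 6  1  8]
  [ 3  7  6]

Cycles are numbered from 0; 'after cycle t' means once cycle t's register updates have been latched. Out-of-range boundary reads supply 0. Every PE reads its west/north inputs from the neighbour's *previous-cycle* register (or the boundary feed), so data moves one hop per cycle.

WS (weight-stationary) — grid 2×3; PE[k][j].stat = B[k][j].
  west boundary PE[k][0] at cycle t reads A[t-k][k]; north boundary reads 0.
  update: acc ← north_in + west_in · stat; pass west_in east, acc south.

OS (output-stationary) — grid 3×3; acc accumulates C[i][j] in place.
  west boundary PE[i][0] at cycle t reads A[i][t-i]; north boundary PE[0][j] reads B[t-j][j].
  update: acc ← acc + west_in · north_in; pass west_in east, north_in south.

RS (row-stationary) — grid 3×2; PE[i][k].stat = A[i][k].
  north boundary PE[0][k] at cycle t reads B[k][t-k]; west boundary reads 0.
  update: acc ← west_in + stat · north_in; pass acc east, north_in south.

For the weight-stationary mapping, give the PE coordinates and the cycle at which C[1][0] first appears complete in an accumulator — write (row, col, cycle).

(row, col, cycle) = (1, 0, 2)

WS — PE[1][0] is where C[1][0] collects:
  t=0 PE[1][0]: acc=0 h=0 v=0
  t=1 PE[1][0]: acc=33 h=3 v=33
  t=2 PE[1][0]: acc=24 h=2 v=24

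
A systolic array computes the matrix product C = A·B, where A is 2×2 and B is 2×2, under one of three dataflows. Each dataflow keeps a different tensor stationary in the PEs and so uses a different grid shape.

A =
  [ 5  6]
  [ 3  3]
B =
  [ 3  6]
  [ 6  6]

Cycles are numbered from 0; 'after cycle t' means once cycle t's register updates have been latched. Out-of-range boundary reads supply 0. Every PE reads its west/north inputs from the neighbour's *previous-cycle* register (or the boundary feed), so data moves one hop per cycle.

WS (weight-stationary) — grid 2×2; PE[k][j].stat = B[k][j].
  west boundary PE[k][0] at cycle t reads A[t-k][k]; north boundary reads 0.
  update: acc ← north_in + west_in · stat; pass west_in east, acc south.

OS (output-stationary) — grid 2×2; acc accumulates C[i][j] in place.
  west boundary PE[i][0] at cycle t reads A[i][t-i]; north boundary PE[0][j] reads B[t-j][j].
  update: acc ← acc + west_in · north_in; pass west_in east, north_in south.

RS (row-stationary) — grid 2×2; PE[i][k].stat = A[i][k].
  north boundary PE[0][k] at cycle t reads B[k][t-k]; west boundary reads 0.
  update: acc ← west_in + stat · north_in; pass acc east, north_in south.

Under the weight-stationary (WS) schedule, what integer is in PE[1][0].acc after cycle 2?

Tracing WS — 2×2 array, target PE[1][0]:
  c0 r0c0: 15 / 5 / 15
  c0 r1c0: 0 / 0 / 0
  c1 r0c0: 9 / 3 / 9
  c1 r1c0: 51 / 6 / 51
  c2 r0c0: 0 / 0 / 0
  c2 r1c0: 27 / 3 / 27

PE[1][0].acc = 27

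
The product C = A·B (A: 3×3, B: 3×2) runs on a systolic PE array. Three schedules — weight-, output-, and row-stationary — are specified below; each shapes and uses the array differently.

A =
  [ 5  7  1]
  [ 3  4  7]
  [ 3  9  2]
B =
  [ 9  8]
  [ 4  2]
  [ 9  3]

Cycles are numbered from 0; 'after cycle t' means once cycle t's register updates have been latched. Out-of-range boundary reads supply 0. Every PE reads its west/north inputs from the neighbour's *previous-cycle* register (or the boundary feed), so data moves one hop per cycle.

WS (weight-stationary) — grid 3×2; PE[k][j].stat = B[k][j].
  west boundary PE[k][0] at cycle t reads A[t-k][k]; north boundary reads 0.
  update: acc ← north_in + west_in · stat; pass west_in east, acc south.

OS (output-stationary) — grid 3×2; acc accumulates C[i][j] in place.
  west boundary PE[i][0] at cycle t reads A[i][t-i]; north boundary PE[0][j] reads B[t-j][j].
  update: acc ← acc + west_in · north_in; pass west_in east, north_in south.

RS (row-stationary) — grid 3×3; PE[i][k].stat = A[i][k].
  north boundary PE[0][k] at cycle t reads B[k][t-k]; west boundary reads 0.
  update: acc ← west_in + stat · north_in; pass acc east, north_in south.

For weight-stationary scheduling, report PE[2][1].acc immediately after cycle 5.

PE[2][1].acc = 48

WS on a 3×2 grid — tracing PE[2][1] and its feeders:
  [0] (1,1) acc=0 (h:0 v:0)
  [0] (2,0) acc=0 (h:0 v:0)
  [0] (2,1) acc=0 (h:0 v:0)
  [1] (1,1) acc=0 (h:0 v:0)
  [1] (2,0) acc=0 (h:0 v:0)
  [1] (2,1) acc=0 (h:0 v:0)
  [2] (1,1) acc=54 (h:7 v:54)
  [2] (2,0) acc=82 (h:1 v:82)
  [2] (2,1) acc=0 (h:0 v:0)
  [3] (1,1) acc=32 (h:4 v:32)
  [3] (2,0) acc=106 (h:7 v:106)
  [3] (2,1) acc=57 (h:1 v:57)
  [4] (1,1) acc=42 (h:9 v:42)
  [4] (2,0) acc=81 (h:2 v:81)
  [4] (2,1) acc=53 (h:7 v:53)
  [5] (1,1) acc=0 (h:0 v:0)
  [5] (2,0) acc=0 (h:0 v:0)
  [5] (2,1) acc=48 (h:2 v:48)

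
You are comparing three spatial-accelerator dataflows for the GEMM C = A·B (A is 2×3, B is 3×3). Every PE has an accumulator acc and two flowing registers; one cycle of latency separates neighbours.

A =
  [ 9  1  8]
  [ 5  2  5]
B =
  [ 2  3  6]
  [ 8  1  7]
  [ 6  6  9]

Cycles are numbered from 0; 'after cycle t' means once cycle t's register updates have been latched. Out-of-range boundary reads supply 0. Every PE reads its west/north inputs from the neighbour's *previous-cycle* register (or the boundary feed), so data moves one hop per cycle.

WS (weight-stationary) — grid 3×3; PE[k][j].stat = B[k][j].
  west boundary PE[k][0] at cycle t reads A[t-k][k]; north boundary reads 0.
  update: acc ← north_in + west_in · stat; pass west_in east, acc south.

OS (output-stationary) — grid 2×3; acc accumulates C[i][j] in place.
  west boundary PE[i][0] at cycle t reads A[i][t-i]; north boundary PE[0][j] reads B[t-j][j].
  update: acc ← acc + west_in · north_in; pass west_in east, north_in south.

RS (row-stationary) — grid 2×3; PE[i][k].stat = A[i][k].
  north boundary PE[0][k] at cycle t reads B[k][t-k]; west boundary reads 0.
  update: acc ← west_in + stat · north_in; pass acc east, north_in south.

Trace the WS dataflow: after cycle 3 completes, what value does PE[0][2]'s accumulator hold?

PE[0][2].acc = 30

Tracing WS — 3×3 array, target PE[0][2]:
  [0] (0,1) acc=0 (h:0 v:0)
  [0] (0,2) acc=0 (h:0 v:0)
  [1] (0,1) acc=27 (h:9 v:27)
  [1] (0,2) acc=0 (h:0 v:0)
  [2] (0,1) acc=15 (h:5 v:15)
  [2] (0,2) acc=54 (h:9 v:54)
  [3] (0,1) acc=0 (h:0 v:0)
  [3] (0,2) acc=30 (h:5 v:30)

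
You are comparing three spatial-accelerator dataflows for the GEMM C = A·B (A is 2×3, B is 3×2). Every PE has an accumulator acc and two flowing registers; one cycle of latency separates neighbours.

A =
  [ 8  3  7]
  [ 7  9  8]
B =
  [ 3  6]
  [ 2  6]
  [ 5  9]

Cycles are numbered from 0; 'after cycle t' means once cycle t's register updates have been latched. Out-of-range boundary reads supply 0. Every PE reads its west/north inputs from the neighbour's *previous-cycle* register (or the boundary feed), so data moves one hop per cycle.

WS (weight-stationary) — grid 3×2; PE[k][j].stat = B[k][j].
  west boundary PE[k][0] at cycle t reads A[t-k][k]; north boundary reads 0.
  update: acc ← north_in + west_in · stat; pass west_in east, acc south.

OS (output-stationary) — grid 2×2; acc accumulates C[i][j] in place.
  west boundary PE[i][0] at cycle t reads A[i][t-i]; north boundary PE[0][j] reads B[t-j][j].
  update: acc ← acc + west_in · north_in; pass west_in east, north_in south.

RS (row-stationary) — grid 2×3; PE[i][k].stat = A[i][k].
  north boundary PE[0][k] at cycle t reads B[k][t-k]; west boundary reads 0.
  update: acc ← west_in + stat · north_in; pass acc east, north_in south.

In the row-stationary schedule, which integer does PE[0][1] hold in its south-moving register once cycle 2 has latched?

register = 6

RS (2×3). Following PE[0][1] plus its west/north inputs:
  c0 r0c0: 24 / 24 / 3
  c0 r0c1: 0 / 0 / 0
  c1 r0c0: 48 / 48 / 6
  c1 r0c1: 30 / 30 / 2
  c2 r0c0: 0 / 0 / 0
  c2 r0c1: 66 / 66 / 6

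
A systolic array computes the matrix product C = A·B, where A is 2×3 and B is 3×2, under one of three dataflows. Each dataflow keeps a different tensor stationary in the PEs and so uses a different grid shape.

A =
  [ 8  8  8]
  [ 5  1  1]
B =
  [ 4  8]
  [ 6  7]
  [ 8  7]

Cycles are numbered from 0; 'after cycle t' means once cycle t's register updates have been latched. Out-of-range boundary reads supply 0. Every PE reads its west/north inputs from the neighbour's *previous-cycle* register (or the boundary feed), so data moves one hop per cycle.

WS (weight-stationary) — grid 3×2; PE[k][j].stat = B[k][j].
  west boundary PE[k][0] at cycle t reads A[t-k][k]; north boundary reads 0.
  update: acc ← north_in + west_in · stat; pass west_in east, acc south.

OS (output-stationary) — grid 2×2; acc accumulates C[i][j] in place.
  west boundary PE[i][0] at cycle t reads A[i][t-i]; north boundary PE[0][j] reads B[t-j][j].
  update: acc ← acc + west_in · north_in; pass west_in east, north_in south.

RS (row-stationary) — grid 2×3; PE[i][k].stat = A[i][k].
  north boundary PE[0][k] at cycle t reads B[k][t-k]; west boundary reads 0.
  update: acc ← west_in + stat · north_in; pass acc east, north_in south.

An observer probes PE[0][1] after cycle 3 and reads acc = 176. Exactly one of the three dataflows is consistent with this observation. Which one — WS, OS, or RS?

WS [3×2] PE[0][1] across cycles:
  c0 r0c1: 0 / 0 / 0
  c1 r0c1: 64 / 8 / 64
  c2 r0c1: 40 / 5 / 40
  c3 r0c1: 0 / 0 / 0
OS [2×2] PE[0][1] across cycles:
  c0 r0c1: 0 / 0 / 0
  c1 r0c1: 64 / 8 / 8
  c2 r0c1: 120 / 8 / 7
  c3 r0c1: 176 / 8 / 7
RS [2×3] PE[0][1] across cycles:
  c0 r0c1: 0 / 0 / 0
  c1 r0c1: 80 / 80 / 6
  c2 r0c1: 120 / 120 / 7
  c3 r0c1: 0 / 0 / 0

dataflow = OS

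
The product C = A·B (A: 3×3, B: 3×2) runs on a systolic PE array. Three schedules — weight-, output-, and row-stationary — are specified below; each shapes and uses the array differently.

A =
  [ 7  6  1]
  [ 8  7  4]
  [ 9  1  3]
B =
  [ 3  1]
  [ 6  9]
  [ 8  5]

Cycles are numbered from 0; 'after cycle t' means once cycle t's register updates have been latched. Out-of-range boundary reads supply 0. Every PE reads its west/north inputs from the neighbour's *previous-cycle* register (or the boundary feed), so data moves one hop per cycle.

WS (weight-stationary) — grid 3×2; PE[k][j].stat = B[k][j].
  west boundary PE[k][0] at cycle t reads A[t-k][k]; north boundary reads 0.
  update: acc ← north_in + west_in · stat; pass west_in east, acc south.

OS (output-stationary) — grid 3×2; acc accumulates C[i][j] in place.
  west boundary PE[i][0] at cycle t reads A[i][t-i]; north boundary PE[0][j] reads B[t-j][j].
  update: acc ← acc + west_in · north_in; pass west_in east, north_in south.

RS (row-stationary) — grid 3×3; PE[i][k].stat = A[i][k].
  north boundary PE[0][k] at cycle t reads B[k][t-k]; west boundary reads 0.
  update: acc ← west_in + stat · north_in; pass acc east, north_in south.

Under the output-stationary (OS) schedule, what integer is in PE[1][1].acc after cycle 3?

PE[1][1].acc = 71

Tracing OS — 3×2 array, target PE[1][1]:
  [0] (0,1) acc=0 (h:0 v:0)
  [0] (1,0) acc=0 (h:0 v:0)
  [0] (1,1) acc=0 (h:0 v:0)
  [1] (0,1) acc=7 (h:7 v:1)
  [1] (1,0) acc=24 (h:8 v:3)
  [1] (1,1) acc=0 (h:0 v:0)
  [2] (0,1) acc=61 (h:6 v:9)
  [2] (1,0) acc=66 (h:7 v:6)
  [2] (1,1) acc=8 (h:8 v:1)
  [3] (0,1) acc=66 (h:1 v:5)
  [3] (1,0) acc=98 (h:4 v:8)
  [3] (1,1) acc=71 (h:7 v:9)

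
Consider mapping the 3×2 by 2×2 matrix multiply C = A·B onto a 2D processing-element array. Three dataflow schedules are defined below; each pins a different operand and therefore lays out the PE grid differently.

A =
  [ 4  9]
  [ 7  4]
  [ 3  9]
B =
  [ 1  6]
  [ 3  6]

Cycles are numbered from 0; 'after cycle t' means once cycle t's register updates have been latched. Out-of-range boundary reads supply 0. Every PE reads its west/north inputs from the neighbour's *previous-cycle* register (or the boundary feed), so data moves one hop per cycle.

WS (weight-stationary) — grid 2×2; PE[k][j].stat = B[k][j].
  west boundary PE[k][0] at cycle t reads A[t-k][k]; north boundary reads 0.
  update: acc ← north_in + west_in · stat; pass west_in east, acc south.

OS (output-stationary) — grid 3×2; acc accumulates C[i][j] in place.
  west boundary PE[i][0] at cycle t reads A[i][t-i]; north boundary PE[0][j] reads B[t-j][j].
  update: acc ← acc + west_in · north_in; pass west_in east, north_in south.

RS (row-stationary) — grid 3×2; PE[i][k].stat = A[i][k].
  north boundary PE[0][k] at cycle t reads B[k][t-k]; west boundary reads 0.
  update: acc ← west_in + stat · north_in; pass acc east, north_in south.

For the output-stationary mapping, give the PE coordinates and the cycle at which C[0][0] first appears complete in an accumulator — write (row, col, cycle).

(row, col, cycle) = (0, 0, 1)

OS — PE[0][0] is where C[0][0] collects:
  t=0 PE[0][0]: acc=4 h=4 v=1
  t=1 PE[0][0]: acc=31 h=9 v=3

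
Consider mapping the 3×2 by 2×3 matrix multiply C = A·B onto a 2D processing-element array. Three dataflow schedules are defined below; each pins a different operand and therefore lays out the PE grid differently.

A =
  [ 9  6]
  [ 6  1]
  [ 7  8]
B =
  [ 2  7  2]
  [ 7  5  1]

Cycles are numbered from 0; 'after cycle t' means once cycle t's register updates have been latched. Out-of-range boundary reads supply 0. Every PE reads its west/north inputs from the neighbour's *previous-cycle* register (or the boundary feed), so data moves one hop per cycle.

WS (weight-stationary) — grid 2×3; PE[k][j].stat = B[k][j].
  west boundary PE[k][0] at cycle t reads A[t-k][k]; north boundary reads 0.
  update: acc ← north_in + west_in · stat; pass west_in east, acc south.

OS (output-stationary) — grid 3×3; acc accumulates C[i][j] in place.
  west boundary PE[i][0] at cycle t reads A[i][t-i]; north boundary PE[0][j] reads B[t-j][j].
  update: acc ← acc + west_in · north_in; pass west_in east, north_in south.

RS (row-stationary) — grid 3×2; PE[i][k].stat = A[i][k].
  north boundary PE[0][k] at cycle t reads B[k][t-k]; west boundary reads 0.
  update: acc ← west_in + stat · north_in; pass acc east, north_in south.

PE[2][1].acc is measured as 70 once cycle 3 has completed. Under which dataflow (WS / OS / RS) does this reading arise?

dataflow = RS

— WS: 2×3 array has no PE[2][1].
— OS: 3×3; PE[2][1] trace:
  0: (2,1).acc=0  regs=<0,0>
  1: (2,1).acc=0  regs=<0,0>
  2: (2,1).acc=0  regs=<0,0>
  3: (2,1).acc=49  regs=<7,7>
— RS: 3×2; PE[2][1] trace:
  0: (2,1).acc=0  regs=<0,0>
  1: (2,1).acc=0  regs=<0,0>
  2: (2,1).acc=0  regs=<0,0>
  3: (2,1).acc=70  regs=<70,7>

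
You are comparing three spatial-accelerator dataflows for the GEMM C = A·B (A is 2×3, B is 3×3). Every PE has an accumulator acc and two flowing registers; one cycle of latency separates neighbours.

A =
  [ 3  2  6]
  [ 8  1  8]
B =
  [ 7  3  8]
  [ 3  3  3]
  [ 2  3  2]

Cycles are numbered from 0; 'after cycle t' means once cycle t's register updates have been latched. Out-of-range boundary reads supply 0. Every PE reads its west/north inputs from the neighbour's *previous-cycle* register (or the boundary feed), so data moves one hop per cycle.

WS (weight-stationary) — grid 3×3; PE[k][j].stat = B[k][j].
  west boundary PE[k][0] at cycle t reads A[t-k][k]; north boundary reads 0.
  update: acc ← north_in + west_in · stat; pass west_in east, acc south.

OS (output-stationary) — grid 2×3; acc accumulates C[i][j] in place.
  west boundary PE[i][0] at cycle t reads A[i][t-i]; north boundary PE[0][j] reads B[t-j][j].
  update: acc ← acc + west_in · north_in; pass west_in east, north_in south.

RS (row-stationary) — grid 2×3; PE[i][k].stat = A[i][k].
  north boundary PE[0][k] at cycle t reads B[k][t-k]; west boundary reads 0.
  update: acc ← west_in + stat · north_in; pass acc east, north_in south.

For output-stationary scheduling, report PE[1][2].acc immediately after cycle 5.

PE[1][2].acc = 83

OS 2×3: PE[1][2] cycle-by-cycle (with neighbour feeds):
  0: (0,2).acc=0  regs=<0,0>
  0: (1,1).acc=0  regs=<0,0>
  0: (1,2).acc=0  regs=<0,0>
  1: (0,2).acc=0  regs=<0,0>
  1: (1,1).acc=0  regs=<0,0>
  1: (1,2).acc=0  regs=<0,0>
  2: (0,2).acc=24  regs=<3,8>
  2: (1,1).acc=24  regs=<8,3>
  2: (1,2).acc=0  regs=<0,0>
  3: (0,2).acc=30  regs=<2,3>
  3: (1,1).acc=27  regs=<1,3>
  3: (1,2).acc=64  regs=<8,8>
  4: (0,2).acc=42  regs=<6,2>
  4: (1,1).acc=51  regs=<8,3>
  4: (1,2).acc=67  regs=<1,3>
  5: (0,2).acc=42  regs=<0,0>
  5: (1,1).acc=51  regs=<0,0>
  5: (1,2).acc=83  regs=<8,2>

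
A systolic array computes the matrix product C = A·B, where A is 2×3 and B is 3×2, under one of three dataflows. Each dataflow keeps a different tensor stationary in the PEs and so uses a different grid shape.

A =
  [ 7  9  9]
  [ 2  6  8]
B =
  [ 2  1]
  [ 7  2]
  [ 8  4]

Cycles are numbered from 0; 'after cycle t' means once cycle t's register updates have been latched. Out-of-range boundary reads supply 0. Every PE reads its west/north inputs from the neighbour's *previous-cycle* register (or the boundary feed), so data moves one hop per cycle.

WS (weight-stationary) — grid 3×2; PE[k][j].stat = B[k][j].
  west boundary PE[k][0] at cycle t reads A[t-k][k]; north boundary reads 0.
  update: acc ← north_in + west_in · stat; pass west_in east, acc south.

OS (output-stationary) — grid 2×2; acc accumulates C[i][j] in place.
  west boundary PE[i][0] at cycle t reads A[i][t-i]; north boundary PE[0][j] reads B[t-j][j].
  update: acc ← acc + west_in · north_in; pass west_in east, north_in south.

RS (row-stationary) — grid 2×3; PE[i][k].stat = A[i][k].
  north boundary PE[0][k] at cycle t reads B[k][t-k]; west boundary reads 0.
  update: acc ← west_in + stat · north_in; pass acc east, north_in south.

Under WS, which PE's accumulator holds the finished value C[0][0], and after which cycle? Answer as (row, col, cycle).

(row, col, cycle) = (2, 0, 2)

WS — PE[2][0] is where C[0][0] collects:
  after 0 — PE[2][0] acc=0, pass-E 0, pass-S 0
  after 1 — PE[2][0] acc=0, pass-E 0, pass-S 0
  after 2 — PE[2][0] acc=149, pass-E 9, pass-S 149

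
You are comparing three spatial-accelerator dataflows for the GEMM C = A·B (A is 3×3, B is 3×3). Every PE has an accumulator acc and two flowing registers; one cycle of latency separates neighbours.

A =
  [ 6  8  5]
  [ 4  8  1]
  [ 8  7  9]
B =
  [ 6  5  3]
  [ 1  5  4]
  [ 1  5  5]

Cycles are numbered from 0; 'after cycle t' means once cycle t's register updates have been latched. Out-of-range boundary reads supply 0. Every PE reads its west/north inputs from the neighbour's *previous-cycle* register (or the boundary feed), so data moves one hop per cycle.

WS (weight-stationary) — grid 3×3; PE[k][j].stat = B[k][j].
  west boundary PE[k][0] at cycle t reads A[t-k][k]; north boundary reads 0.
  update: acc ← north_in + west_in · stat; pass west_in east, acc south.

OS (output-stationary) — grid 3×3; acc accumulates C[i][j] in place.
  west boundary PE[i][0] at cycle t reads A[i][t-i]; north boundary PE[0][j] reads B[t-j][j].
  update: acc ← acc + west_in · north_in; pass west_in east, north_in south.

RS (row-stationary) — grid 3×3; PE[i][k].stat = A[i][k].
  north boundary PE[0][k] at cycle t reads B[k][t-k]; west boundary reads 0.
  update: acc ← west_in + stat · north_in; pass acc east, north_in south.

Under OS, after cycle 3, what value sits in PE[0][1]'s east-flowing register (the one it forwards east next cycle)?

Tracing OS — 3×3 array, target PE[0][1]:
  t=0 PE[0][0]: acc=36 h=6 v=6
  t=0 PE[0][1]: acc=0 h=0 v=0
  t=1 PE[0][0]: acc=44 h=8 v=1
  t=1 PE[0][1]: acc=30 h=6 v=5
  t=2 PE[0][0]: acc=49 h=5 v=1
  t=2 PE[0][1]: acc=70 h=8 v=5
  t=3 PE[0][0]: acc=49 h=0 v=0
  t=3 PE[0][1]: acc=95 h=5 v=5

register = 5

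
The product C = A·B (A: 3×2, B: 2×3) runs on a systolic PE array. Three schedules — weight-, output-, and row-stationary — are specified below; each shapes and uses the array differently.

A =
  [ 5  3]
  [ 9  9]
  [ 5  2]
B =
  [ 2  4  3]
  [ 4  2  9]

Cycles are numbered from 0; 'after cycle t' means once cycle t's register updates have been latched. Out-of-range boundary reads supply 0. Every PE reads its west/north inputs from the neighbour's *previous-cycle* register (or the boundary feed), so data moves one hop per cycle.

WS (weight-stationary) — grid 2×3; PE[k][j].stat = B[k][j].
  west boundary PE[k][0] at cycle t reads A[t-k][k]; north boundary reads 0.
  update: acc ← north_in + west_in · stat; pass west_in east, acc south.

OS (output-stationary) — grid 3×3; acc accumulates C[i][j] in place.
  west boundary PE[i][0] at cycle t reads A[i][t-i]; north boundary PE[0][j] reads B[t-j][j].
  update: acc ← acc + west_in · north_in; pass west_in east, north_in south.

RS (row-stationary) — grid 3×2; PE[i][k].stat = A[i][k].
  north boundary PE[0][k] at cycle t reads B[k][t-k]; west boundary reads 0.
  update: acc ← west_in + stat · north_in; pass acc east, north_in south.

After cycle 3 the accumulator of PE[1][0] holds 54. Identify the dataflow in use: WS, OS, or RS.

dataflow = OS

— WS: 2×3; PE[1][0] trace:
  cycle 0: PE[1][0] → acc 0, east 0, south 0
  cycle 1: PE[1][0] → acc 22, east 3, south 22
  cycle 2: PE[1][0] → acc 54, east 9, south 54
  cycle 3: PE[1][0] → acc 18, east 2, south 18
— OS: 3×3; PE[1][0] trace:
  cycle 0: PE[1][0] → acc 0, east 0, south 0
  cycle 1: PE[1][0] → acc 18, east 9, south 2
  cycle 2: PE[1][0] → acc 54, east 9, south 4
  cycle 3: PE[1][0] → acc 54, east 0, south 0
— RS: 3×2; PE[1][0] trace:
  cycle 0: PE[1][0] → acc 0, east 0, south 0
  cycle 1: PE[1][0] → acc 18, east 18, south 2
  cycle 2: PE[1][0] → acc 36, east 36, south 4
  cycle 3: PE[1][0] → acc 27, east 27, south 3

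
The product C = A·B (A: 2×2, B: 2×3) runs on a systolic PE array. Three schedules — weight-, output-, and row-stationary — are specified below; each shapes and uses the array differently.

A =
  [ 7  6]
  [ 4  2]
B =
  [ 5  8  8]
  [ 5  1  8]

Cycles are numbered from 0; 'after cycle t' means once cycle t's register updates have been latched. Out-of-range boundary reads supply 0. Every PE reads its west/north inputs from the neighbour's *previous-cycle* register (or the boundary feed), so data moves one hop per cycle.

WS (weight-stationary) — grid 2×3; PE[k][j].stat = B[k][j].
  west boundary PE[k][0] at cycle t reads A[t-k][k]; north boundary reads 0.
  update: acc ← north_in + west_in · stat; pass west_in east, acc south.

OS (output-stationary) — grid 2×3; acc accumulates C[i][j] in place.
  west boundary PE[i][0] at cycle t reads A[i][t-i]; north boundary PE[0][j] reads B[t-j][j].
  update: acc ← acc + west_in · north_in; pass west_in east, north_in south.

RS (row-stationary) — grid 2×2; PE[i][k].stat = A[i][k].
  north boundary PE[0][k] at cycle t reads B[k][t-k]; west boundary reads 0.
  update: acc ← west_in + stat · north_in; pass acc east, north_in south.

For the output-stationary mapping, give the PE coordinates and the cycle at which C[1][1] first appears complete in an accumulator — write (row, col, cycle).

(row, col, cycle) = (1, 1, 3)

OS: C[1][1] accumulates in PE[1][1]:
  [0] (1,1) acc=0 (h:0 v:0)
  [1] (1,1) acc=0 (h:0 v:0)
  [2] (1,1) acc=32 (h:4 v:8)
  [3] (1,1) acc=34 (h:2 v:1)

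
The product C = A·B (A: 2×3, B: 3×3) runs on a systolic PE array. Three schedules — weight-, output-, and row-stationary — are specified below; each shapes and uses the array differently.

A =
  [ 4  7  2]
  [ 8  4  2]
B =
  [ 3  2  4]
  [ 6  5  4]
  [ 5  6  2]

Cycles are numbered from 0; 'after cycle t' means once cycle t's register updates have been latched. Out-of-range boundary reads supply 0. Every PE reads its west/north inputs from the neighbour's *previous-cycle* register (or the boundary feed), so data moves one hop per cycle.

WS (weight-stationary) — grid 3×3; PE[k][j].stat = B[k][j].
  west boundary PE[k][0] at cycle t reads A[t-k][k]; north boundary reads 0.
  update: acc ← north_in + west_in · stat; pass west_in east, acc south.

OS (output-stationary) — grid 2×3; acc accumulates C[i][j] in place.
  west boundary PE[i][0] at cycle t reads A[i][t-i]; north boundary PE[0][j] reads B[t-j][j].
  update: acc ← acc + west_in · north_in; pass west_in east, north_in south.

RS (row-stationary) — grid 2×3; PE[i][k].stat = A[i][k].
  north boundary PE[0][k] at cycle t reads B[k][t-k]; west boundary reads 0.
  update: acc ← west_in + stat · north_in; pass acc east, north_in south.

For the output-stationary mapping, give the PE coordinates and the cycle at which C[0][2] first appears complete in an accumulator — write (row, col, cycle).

OS — PE[0][2] is where C[0][2] collects:
  0: (0,2).acc=0  regs=<0,0>
  1: (0,2).acc=0  regs=<0,0>
  2: (0,2).acc=16  regs=<4,4>
  3: (0,2).acc=44  regs=<7,4>
  4: (0,2).acc=48  regs=<2,2>

(row, col, cycle) = (0, 2, 4)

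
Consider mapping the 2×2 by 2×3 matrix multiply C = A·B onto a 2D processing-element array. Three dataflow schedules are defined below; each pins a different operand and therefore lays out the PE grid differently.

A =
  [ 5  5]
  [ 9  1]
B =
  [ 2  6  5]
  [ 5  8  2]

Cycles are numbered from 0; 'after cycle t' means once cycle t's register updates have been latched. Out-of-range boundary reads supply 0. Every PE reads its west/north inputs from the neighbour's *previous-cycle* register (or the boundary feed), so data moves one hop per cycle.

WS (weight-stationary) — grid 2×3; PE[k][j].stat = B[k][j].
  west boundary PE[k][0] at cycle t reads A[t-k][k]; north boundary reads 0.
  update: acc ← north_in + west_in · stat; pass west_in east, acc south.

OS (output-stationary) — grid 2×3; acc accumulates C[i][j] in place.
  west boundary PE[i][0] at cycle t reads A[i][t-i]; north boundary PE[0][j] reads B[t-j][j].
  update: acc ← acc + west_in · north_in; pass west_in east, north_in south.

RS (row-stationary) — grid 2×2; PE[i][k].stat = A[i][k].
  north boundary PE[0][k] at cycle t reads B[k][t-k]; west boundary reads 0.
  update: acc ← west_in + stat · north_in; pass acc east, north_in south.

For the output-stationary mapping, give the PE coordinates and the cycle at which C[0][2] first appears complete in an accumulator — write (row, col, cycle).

OS — PE[0][2] is where C[0][2] collects:
  t=0 PE[0][2]: acc=0 h=0 v=0
  t=1 PE[0][2]: acc=0 h=0 v=0
  t=2 PE[0][2]: acc=25 h=5 v=5
  t=3 PE[0][2]: acc=35 h=5 v=2

(row, col, cycle) = (0, 2, 3)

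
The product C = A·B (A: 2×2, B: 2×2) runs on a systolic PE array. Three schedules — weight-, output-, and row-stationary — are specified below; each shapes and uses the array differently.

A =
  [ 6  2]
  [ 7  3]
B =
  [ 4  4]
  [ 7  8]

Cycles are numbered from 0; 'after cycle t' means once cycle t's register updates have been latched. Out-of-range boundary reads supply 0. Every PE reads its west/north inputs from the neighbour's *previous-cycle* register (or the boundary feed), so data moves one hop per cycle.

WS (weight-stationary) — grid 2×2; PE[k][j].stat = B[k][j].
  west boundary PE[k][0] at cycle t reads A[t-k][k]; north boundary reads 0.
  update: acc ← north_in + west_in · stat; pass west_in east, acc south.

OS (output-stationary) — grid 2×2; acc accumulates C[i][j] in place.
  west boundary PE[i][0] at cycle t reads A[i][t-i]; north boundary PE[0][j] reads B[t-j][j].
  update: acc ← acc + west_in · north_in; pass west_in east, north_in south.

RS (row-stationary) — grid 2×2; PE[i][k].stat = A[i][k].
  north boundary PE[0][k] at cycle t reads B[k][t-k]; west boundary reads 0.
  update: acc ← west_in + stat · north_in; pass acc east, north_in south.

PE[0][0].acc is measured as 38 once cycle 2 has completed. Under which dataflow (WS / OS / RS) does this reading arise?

WS [2×2] PE[0][0] across cycles:
  @0  [0,0]  acc 24  |  →6  ↓24
  @1  [0,0]  acc 28  |  →7  ↓28
  @2  [0,0]  acc 0  |  →0  ↓0
OS [2×2] PE[0][0] across cycles:
  @0  [0,0]  acc 24  |  →6  ↓4
  @1  [0,0]  acc 38  |  →2  ↓7
  @2  [0,0]  acc 38  |  →0  ↓0
RS [2×2] PE[0][0] across cycles:
  @0  [0,0]  acc 24  |  →24  ↓4
  @1  [0,0]  acc 24  |  →24  ↓4
  @2  [0,0]  acc 0  |  →0  ↓0

dataflow = OS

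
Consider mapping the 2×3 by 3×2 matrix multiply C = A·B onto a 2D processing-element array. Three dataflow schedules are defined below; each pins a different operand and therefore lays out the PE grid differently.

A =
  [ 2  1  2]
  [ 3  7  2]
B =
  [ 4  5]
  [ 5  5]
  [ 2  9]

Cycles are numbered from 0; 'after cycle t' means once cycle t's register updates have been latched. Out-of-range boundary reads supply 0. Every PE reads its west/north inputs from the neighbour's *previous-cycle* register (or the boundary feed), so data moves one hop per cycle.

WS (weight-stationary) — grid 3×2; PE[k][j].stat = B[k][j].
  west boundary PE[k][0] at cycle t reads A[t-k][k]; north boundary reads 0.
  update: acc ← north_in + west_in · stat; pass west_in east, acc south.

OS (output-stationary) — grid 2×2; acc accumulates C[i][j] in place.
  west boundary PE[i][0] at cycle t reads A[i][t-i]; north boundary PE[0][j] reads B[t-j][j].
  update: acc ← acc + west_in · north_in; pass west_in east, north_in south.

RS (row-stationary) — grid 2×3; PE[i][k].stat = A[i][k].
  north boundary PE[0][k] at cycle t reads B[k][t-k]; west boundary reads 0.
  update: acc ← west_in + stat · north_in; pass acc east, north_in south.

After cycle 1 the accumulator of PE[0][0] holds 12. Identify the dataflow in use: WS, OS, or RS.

dataflow = WS

WS (3×2 grid), PE[0][0]:
  c0 r0c0: 8 / 2 / 8
  c1 r0c0: 12 / 3 / 12
OS (2×2 grid), PE[0][0]:
  c0 r0c0: 8 / 2 / 4
  c1 r0c0: 13 / 1 / 5
RS (2×3 grid), PE[0][0]:
  c0 r0c0: 8 / 8 / 4
  c1 r0c0: 10 / 10 / 5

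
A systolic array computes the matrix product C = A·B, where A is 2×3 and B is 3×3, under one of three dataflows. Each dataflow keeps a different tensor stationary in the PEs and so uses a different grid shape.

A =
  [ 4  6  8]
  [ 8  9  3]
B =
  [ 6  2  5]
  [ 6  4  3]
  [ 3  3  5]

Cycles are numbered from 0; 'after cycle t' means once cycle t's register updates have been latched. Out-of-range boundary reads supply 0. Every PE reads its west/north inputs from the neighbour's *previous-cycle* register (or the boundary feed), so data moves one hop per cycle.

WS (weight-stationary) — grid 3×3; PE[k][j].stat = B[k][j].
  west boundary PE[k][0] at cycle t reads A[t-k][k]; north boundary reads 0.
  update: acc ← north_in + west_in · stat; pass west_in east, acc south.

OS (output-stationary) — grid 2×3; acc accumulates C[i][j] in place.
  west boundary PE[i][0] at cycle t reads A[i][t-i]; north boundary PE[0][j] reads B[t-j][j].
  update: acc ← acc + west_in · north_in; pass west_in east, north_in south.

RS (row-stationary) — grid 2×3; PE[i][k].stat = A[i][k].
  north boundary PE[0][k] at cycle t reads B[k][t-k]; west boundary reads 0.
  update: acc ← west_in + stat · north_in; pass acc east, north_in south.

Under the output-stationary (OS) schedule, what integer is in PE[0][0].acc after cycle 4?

PE[0][0].acc = 84

Tracing OS — 2×3 array, target PE[0][0]:
  t=0 PE[0][0]: acc=24 h=4 v=6
  t=1 PE[0][0]: acc=60 h=6 v=6
  t=2 PE[0][0]: acc=84 h=8 v=3
  t=3 PE[0][0]: acc=84 h=0 v=0
  t=4 PE[0][0]: acc=84 h=0 v=0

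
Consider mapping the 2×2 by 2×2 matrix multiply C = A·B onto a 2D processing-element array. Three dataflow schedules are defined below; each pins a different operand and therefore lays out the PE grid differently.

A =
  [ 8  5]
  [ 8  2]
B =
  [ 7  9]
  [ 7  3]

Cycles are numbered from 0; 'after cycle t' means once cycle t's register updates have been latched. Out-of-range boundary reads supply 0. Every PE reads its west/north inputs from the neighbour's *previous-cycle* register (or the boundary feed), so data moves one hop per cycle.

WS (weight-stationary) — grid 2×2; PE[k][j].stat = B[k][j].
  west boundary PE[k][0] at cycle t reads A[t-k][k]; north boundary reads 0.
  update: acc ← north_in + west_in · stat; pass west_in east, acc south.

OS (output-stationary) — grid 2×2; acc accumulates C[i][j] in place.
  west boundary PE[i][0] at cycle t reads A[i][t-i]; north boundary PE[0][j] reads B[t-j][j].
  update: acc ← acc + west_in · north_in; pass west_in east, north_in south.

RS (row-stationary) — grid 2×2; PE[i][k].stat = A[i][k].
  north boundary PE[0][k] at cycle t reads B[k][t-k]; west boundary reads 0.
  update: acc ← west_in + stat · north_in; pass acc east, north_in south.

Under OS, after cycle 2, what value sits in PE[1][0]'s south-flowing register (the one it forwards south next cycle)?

register = 7

OS on a 2×2 grid — tracing PE[1][0] and its feeders:
  [0] (0,0) acc=56 (h:8 v:7)
  [0] (1,0) acc=0 (h:0 v:0)
  [1] (0,0) acc=91 (h:5 v:7)
  [1] (1,0) acc=56 (h:8 v:7)
  [2] (0,0) acc=91 (h:0 v:0)
  [2] (1,0) acc=70 (h:2 v:7)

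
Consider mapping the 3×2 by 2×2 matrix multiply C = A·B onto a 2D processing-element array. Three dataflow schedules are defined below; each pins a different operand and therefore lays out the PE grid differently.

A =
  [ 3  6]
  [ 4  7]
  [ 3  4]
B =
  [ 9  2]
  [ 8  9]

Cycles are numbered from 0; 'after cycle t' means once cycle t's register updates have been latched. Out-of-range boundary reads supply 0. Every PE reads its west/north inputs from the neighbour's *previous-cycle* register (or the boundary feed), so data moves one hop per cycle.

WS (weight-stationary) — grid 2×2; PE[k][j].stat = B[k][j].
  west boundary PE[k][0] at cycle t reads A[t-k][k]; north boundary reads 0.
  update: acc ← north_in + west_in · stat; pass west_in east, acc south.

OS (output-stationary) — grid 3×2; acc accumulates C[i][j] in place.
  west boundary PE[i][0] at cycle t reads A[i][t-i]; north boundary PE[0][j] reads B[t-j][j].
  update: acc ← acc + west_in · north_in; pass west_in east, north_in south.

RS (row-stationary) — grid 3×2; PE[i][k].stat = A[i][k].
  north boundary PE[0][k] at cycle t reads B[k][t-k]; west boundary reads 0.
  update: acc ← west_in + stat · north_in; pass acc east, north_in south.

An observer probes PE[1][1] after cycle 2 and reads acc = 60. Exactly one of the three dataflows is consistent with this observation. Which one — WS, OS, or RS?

dataflow = WS

WS [2×2] PE[1][1] across cycles:
  [0] (1,1) acc=0 (h:0 v:0)
  [1] (1,1) acc=0 (h:0 v:0)
  [2] (1,1) acc=60 (h:6 v:60)
OS [3×2] PE[1][1] across cycles:
  [0] (1,1) acc=0 (h:0 v:0)
  [1] (1,1) acc=0 (h:0 v:0)
  [2] (1,1) acc=8 (h:4 v:2)
RS [3×2] PE[1][1] across cycles:
  [0] (1,1) acc=0 (h:0 v:0)
  [1] (1,1) acc=0 (h:0 v:0)
  [2] (1,1) acc=92 (h:92 v:8)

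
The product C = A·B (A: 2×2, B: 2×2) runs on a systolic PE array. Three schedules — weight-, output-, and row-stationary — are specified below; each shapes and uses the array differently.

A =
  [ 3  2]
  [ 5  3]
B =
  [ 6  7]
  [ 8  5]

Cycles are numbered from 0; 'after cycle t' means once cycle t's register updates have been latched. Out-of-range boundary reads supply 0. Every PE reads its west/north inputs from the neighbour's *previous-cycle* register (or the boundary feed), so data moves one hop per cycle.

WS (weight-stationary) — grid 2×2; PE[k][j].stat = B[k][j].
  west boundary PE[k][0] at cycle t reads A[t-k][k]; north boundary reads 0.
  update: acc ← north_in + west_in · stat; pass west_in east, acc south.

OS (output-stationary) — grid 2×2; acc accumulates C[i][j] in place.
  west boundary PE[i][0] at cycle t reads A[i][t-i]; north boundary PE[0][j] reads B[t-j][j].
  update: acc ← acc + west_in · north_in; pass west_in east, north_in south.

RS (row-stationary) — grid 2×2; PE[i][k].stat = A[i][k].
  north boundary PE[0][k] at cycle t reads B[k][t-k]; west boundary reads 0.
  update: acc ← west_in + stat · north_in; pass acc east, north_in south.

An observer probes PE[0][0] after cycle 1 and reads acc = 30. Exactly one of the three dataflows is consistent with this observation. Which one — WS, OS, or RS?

dataflow = WS

Under WS (2×2), PE[0][0]:
  cycle 0: PE[0][0] → acc 18, east 3, south 18
  cycle 1: PE[0][0] → acc 30, east 5, south 30
Under OS (2×2), PE[0][0]:
  cycle 0: PE[0][0] → acc 18, east 3, south 6
  cycle 1: PE[0][0] → acc 34, east 2, south 8
Under RS (2×2), PE[0][0]:
  cycle 0: PE[0][0] → acc 18, east 18, south 6
  cycle 1: PE[0][0] → acc 21, east 21, south 7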